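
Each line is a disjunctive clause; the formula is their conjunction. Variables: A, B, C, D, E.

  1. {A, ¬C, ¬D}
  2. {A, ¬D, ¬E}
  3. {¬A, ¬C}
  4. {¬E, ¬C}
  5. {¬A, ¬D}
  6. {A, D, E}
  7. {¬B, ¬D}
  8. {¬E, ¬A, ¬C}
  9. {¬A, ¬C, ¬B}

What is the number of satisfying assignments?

7

Satisfying assignments:
  A=F B=F C=F D=F E=T
  A=F B=F C=F D=T E=F
  A=F B=T C=F D=F E=T
  A=T B=F C=F D=F E=F
  A=T B=F C=F D=F E=T
  A=T B=T C=F D=F E=F
  A=T B=T C=F D=F E=T
That's 7 in total.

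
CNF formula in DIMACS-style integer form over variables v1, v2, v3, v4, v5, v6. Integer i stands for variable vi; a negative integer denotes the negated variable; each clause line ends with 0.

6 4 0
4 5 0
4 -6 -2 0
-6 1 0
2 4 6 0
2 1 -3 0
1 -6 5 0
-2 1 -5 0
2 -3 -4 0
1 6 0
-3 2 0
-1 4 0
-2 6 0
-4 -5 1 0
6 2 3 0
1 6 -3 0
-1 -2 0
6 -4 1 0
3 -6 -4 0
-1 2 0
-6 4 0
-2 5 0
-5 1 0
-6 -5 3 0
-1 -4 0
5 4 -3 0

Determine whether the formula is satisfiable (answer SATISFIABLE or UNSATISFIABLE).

v1 = True:
  propagation gives v4=True; an empty clause results — contradiction.
v1 = False:
  propagation gives v6=False; an empty clause results — contradiction.
Every branch closes, so no satisfying assignment exists.

UNSATISFIABLE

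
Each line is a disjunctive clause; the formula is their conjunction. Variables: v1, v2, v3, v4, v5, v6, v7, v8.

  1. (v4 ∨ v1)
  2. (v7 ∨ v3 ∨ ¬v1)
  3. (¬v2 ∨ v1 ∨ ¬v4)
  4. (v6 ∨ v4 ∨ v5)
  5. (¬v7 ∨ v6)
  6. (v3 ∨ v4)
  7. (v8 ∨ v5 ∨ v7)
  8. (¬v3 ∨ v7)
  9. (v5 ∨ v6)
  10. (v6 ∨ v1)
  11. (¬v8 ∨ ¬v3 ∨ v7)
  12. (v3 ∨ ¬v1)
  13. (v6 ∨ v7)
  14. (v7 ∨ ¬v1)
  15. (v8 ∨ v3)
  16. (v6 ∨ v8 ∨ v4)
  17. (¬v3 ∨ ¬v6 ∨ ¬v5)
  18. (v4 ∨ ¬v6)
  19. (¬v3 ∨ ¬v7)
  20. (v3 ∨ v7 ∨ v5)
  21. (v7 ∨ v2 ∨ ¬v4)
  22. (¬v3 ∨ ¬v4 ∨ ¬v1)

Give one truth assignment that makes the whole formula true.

v1 = False  v2 = False  v3 = False  v4 = True  v5 = True  v6 = True  v7 = True  v8 = True

Branch on v1: take v1 = False.
  then v4 is forced to True.
  then v2 is forced to False.
  then v6 is forced to True.
  then v7 is forced to True.
  then v3 is forced to False.
  then v8 is forced to True.
v5 is now unconstrained; take v5 = True.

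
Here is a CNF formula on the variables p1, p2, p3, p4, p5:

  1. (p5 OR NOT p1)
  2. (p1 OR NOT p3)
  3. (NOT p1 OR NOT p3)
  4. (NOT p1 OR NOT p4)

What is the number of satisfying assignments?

10

Case analysis on p1 and p3:
  p1=T, p3=T: a clause becomes empty — 0.
  p1=T, p3=F: remaining (p2,p4,p5) ∈ {(F,F,T); (T,F,T)} — 2.
  p1=F, p3=T: a clause becomes empty — 0.
  p1=F, p3=F: p2, p4, p5 free → 2^3 = 8.
Total: 0 + 2 + 0 + 8 = 10.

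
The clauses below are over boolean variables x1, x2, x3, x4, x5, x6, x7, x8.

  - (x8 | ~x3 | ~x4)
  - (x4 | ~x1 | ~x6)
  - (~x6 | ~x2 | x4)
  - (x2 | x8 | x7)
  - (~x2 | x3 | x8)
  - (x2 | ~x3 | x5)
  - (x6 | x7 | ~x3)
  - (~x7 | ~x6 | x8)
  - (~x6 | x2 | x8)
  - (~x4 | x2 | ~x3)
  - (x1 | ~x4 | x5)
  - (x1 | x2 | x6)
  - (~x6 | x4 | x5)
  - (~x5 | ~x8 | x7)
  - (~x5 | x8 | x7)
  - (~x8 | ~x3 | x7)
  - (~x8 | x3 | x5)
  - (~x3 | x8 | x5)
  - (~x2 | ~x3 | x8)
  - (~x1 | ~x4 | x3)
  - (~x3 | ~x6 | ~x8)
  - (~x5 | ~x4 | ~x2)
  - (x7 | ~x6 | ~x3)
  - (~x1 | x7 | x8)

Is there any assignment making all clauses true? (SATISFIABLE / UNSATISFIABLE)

Branch on x1: take x1 = True.
Set x2 = False and propagate.
Branch on x3: take x3 = False.
  then x4 is forced to False.
  then x6 is forced to False.
The remaining clauses are satisfied by x5 = True, x7 = True, x8 = True.
So x1=T  x2=F  x3=F  x4=F  x5=T  x6=F  x7=T  x8=T is a satisfying assignment.

SATISFIABLE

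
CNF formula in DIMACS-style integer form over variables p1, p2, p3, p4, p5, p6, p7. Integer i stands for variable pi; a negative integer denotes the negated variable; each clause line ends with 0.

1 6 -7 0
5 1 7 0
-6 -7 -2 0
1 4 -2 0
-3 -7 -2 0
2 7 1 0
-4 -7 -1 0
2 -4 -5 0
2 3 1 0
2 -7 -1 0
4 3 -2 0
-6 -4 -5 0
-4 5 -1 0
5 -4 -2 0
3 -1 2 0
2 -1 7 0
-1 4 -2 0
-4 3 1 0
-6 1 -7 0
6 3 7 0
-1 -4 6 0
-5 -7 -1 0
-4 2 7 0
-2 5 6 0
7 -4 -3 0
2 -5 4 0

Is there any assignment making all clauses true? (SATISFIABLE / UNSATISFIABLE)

UNSATISFIABLE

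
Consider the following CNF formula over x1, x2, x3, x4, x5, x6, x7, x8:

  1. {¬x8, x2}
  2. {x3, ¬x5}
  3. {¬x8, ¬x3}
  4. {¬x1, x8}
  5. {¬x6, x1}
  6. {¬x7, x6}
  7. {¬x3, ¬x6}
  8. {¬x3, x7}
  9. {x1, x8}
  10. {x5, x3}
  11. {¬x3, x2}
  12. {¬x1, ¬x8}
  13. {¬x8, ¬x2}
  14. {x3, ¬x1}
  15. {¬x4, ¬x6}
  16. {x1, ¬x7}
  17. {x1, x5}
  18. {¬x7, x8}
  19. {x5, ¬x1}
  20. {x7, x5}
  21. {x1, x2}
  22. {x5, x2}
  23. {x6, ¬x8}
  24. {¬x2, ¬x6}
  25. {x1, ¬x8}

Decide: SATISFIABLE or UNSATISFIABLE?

x1 = True:
  propagation gives x8=True; an empty clause results — contradiction.
x1 = False:
  propagation gives x6=False, x7=False, x3=False, x5=False; an empty clause results — contradiction.
Every branch closes, so no satisfying assignment exists.

UNSATISFIABLE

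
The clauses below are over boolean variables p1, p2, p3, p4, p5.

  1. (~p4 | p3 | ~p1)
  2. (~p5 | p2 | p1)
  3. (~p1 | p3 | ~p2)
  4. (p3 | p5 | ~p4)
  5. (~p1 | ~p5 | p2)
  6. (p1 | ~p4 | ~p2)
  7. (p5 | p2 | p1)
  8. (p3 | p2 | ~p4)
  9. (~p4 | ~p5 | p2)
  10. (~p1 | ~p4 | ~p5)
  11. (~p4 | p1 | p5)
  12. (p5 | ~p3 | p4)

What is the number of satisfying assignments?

Satisfying assignments:
  p1=F p2=T p3=F p4=F p5=F
  p1=F p2=T p3=F p4=F p5=T
  p1=F p2=T p3=T p4=F p5=T
  p1=T p2=F p3=F p4=F p5=F
  p1=T p2=F p3=T p4=T p5=F
  p1=T p2=T p3=T p4=F p5=T
  p1=T p2=T p3=T p4=T p5=F
That's 7 in total.

7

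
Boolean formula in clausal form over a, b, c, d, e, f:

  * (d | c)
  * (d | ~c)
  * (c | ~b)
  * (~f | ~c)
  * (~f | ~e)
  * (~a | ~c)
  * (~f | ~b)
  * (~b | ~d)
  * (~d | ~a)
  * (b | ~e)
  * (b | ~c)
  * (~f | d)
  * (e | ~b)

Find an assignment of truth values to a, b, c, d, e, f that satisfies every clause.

a occurs only negated in the remaining clauses — set a = False.
f occurs only negated in the remaining clauses — set f = False.
Try b = False.
  then e is forced to False.
  then c is forced to False.
  then d is forced to True.

a=False  b=False  c=False  d=True  e=False  f=False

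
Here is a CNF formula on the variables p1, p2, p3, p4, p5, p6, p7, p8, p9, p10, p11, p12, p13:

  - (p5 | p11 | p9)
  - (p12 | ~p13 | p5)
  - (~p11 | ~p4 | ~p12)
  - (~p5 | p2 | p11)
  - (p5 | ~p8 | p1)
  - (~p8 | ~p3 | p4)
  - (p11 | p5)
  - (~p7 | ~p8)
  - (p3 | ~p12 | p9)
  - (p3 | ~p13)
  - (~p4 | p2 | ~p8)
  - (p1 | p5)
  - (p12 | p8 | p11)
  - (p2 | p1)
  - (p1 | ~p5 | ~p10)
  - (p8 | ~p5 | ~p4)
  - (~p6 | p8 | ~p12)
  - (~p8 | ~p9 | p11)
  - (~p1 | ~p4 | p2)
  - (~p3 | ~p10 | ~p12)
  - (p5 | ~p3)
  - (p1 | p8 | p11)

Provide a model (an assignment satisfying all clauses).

Pure literal: p2 appears only positively; assign p2 = True.
p10 occurs only negated in the remaining clauses — set p10 = False.
Set p1 = True and propagate.
Set p3 = False and propagate.
  then p13 is forced to False.
Set p4 = True and propagate.
For the remaining variables, p5 = False, p6 = True, p7 = True, p8 = False, p9 = True, p11 = True, p12 = False works.
Every clause has at least one true literal under this assignment.

p1 = T, p2 = T, p3 = F, p4 = T, p5 = F, p6 = T, p7 = T, p8 = F, p9 = T, p10 = F, p11 = T, p12 = F, p13 = F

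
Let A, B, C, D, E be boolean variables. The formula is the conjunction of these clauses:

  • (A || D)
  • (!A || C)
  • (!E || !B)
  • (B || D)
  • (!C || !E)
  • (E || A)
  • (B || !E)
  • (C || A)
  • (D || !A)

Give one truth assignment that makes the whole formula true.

A=T, B=F, C=T, D=T, E=F

D occurs only positively in the remaining clauses — set D = True.
Branch on A: take A = True.
  then C is forced to True.
  then E is forced to False.
B is now unconstrained; take B = False.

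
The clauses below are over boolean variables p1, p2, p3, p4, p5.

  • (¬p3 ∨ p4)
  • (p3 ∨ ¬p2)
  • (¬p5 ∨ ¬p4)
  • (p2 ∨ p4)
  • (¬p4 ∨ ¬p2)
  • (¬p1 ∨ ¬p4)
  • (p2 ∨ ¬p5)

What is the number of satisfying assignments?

The models are:
  p1=F p2=F p3=F p4=T p5=F
  p1=F p2=F p3=T p4=T p5=F
Count: 2.

2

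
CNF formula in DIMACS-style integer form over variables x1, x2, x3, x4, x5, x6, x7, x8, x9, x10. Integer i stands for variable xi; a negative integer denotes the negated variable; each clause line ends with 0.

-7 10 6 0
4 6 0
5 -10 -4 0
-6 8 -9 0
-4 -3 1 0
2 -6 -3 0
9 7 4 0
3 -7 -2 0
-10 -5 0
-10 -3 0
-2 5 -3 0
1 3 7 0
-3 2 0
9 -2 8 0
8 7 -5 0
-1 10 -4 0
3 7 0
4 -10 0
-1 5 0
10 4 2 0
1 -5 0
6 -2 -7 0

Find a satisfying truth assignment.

x1=True  x2=True  x3=True  x4=False  x5=True  x6=True  x7=True  x8=True  x9=True  x10=False

Check each clause:
  1. {x6, ¬x7, x10} — x6 is true.
  2. {x4, x6} — x6 is true.
  3. {¬x10, x5, ¬x4} — ¬x4 is true.
  4. {x8, ¬x9, ¬x6} — x8 is true.
  5. {¬x3, x1, ¬x4} — x1 is true.
  6. {¬x3, x2, ¬x6} — x2 is true.
  7. {x7, x4, x9} — x9 is true.
  8. {¬x2, x3, ¬x7} — x3 is true.
  9. {¬x10, ¬x5} — ¬x10 is true.
  10. {¬x10, ¬x3} — ¬x10 is true.
  11. {x5, ¬x3, ¬x2} — x5 is true.
  12. {x3, x1, x7} — x1 is true.
  13. {¬x3, x2} — x2 is true.
  14. {x8, x9, ¬x2} — x8 is true.
  15. {¬x5, x7, x8} — x8 is true.
  16. {¬x1, x10, ¬x4} — ¬x4 is true.
  17. {x7, x3} — x3 is true.
  18. {x4, ¬x10} — ¬x10 is true.
  19. {¬x1, x5} — x5 is true.
  20. {x4, x2, x10} — x2 is true.
  21. {¬x5, x1} — x1 is true.
  22. {¬x7, ¬x2, x6} — x6 is true.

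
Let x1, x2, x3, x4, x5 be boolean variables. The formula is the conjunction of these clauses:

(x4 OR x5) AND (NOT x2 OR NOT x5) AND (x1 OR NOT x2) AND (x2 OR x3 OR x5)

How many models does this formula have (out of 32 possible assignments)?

12

Split on x2, then x5.
  x2=1, x5=1: a clause becomes empty — 0.
  x2=1, x5=0: remaining (x1,x3,x4) ∈ {(1,0,1); (1,1,1)} — 2.
  x2=0, x5=1: x1, x3, x4 free → 2^3 = 8.
  x2=0, x5=0: remaining (x1,x3,x4) ∈ {(0,1,1); (1,1,1)} — 2.
Total: 0 + 2 + 8 + 2 = 12.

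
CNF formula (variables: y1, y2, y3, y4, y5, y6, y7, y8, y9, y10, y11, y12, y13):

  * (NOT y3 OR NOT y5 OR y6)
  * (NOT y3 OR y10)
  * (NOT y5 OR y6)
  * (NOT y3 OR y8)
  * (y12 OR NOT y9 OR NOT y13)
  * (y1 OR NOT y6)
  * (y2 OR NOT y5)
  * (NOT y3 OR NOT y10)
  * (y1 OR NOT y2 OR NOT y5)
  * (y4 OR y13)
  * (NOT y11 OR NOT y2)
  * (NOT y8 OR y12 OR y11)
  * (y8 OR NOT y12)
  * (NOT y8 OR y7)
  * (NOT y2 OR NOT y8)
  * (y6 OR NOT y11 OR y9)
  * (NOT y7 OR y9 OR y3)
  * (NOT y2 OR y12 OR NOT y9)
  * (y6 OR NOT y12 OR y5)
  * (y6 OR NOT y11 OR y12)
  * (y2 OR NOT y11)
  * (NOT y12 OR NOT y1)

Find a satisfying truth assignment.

y1=F, y2=F, y3=F, y4=T, y5=F, y6=F, y7=F, y8=F, y9=F, y10=F, y11=F, y12=F, y13=F

Check each clause:
  1. (y6 OR NOT y3 OR NOT y5) — NOT y5 is true.
  2. (y10 OR NOT y3) — NOT y3 is true.
  3. (NOT y5 OR y6) — NOT y5 is true.
  4. (y8 OR NOT y3) — NOT y3 is true.
  5. (NOT y13 OR NOT y9 OR y12) — NOT y13 is true.
  6. (NOT y6 OR y1) — NOT y6 is true.
  7. (y2 OR NOT y5) — NOT y5 is true.
  8. (NOT y3 OR NOT y10) — NOT y3 is true.
  9. (NOT y5 OR y1 OR NOT y2) — NOT y5 is true.
  10. (y13 OR y4) — y4 is true.
  11. (NOT y2 OR NOT y11) — NOT y11 is true.
  12. (y11 OR NOT y8 OR y12) — NOT y8 is true.
  13. (NOT y12 OR y8) — NOT y12 is true.
  14. (NOT y8 OR y7) — NOT y8 is true.
  15. (NOT y8 OR NOT y2) — NOT y8 is true.
  16. (NOT y11 OR y6 OR y9) — NOT y11 is true.
  17. (y3 OR y9 OR NOT y7) — NOT y7 is true.
  18. (NOT y9 OR y12 OR NOT y2) — NOT y2 is true.
  19. (NOT y12 OR y5 OR y6) — NOT y12 is true.
  20. (NOT y11 OR y12 OR y6) — NOT y11 is true.
  21. (NOT y11 OR y2) — NOT y11 is true.
  22. (NOT y1 OR NOT y12) — NOT y12 is true.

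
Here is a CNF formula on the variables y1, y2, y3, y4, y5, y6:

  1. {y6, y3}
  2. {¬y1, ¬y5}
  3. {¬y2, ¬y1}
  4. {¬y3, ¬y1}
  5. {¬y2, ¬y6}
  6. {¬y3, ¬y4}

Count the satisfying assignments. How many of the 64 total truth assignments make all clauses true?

12

Split on y1, then y3.
  y1=1, y3=1: a clause becomes empty — 0.
  y1=1, y3=0: remaining (y2,y4,y5,y6) ∈ {(0,0,0,1); (0,1,0,1)} — 2.
  y1=0, y3=1: y5 free; 3 ways for (y2,y4,y6) × 2^1 = 6.
  y1=0, y3=0: remaining (y2,y4,y5,y6) ∈ {(0,0,0,1); (0,0,1,1); (0,1,0,1); (0,1,1,1)} — 4.
Total: 0 + 2 + 6 + 4 = 12.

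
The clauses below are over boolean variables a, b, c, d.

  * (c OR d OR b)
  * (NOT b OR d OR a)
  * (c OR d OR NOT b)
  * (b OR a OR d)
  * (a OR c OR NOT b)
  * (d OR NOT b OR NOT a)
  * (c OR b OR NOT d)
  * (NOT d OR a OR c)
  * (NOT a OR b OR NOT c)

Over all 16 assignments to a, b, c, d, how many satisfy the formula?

4

Satisfying assignments:
  a=0 b=0 c=1 d=1
  a=0 b=1 c=1 d=1
  a=1 b=1 c=0 d=1
  a=1 b=1 c=1 d=1
That's 4 in total.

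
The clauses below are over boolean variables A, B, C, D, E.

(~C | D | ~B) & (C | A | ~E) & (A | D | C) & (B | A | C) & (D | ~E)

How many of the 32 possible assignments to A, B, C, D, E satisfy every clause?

Split on C, then A.
  C=T, A=T: 5 of the 8 assignments to (B,D,E) work.
  C=T, A=F: 5 of the 8 assignments to (B,D,E) work.
  C=F, A=T: B free; 3 ways for (D,E) × 2^1 = 6.
  C=F, A=F: remaining (B,D,E) ∈ {(T,T,F)} — 1.
Total: 5 + 5 + 6 + 1 = 17.

17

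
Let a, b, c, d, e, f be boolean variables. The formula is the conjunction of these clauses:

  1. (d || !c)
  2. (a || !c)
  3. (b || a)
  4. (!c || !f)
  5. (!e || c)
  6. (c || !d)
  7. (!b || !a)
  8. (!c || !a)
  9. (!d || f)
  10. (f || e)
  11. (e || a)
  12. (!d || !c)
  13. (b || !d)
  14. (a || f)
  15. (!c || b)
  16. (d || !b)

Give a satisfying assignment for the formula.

a=1, b=0, c=0, d=0, e=0, f=1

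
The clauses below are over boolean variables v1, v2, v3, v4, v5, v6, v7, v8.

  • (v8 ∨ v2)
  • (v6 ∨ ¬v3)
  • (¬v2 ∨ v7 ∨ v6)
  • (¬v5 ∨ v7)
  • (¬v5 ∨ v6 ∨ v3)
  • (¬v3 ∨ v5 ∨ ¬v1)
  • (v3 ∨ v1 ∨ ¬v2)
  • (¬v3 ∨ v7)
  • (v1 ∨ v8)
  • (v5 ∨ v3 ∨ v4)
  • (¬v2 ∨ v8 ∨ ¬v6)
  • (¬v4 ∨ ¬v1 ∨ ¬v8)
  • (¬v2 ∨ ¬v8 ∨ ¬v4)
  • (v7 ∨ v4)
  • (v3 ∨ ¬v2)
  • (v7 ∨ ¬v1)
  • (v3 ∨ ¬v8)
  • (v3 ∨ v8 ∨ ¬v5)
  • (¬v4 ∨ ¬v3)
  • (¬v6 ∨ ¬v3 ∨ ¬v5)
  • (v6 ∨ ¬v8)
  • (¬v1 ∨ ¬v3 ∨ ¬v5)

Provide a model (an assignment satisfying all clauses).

v1=F, v2=T, v3=T, v4=F, v5=F, v6=T, v7=T, v8=T

v7 occurs only positively in the remaining clauses — set v7 = True.
Set v1 = False and propagate.
  then v8 is forced to True.
  then v3 is forced to True.
  then v6 is forced to True.
  then v4 is forced to False.
  then v5 is forced to False.
v2 is now unconstrained; take v2 = True.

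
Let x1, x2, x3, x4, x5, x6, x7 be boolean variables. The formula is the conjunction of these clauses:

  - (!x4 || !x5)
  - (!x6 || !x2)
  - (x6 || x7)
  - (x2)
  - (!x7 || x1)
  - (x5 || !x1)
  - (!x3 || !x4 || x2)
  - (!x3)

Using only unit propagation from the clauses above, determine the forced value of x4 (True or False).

False

(x2) stands alone — x2 = True.
(!x2 || !x6) with x2 = True leaves only !x6, so x6 = False.
From (x7 || x6) and x6 = False: x7 = True.
(!x7 || x1) with x7 = True leaves only x1, so x1 = True.
From (!x1 || x5) and x1 = True: x5 = True.
From (!x4 || !x5) and x5 = True: x4 = False.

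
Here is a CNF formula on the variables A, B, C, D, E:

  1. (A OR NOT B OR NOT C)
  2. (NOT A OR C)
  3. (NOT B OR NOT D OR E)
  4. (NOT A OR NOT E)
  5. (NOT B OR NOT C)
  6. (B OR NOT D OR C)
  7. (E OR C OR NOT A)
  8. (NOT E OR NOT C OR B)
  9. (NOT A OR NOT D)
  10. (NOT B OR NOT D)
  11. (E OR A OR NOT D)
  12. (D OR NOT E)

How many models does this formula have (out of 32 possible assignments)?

4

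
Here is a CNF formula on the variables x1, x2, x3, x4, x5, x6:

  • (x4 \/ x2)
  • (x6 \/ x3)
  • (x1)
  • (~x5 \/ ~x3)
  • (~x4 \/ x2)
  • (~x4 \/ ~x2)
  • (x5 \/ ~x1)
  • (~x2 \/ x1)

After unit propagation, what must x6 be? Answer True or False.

Unit clause (x1) sets x1 = True.
From (x5 \/ ~x1) and x1 = True: x5 = True.
(~x5 \/ ~x3) with x5 = True leaves only ~x3, so x3 = False.
(x3 \/ x6): since x3 = False, the clause reduces to (x6). x6 = True.

True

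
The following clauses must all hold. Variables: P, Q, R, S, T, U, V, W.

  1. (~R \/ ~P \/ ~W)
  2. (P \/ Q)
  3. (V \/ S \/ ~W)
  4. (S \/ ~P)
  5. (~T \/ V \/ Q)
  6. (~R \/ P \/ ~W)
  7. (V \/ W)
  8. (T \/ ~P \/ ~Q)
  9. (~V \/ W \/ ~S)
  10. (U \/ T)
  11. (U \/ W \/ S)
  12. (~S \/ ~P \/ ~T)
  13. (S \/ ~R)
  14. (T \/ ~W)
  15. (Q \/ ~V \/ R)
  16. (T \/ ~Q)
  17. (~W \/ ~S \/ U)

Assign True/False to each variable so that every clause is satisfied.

P = F, Q = T, R = F, S = F, T = T, U = F, V = T, W = T

Branch on P: take P = False.
  then Q is forced to True.
  then T is forced to True.
For the remaining variables, R = False, S = False, U = False, V = True, W = True works.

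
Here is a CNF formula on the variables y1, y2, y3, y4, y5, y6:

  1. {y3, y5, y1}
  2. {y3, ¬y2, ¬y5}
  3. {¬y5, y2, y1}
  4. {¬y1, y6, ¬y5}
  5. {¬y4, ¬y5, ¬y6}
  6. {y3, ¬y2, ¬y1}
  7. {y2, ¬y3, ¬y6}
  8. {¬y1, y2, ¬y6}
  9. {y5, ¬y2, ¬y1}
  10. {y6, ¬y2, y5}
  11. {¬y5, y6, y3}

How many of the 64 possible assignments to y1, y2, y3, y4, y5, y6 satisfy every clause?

12

Split on y5, then y2.
  y5=1, y2=1: remaining (y1,y3,y4,y6) ∈ {(0,1,0,0); (0,1,0,1); (0,1,1,0); (1,1,0,1)} — 4.
  y5=1, y2=0: a clause becomes empty — 0.
  y5=0, y2=1: remaining (y1,y3,y4,y6) ∈ {(0,1,0,1); (0,1,1,1)} — 2.
  y5=0, y2=0: y4 free; 3 ways for (y1,y3,y6) × 2^1 = 6.
Total: 4 + 0 + 2 + 6 = 12.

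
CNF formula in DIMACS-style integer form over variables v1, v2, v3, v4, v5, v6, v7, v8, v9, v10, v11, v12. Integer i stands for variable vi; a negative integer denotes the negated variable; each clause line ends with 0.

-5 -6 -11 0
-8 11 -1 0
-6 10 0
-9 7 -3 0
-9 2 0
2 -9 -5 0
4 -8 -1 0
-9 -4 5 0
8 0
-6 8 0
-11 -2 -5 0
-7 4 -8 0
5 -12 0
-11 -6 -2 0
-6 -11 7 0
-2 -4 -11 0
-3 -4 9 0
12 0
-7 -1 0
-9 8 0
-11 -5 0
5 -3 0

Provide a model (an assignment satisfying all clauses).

(v8) is a unit clause, so v8 = True.
The clause (v12) is unit: v12 must be True.
(v5) is a unit clause, so v5 = True.
The clause (NOT v11) is unit: v11 must be False.
Unit propagation: (NOT v1) forces v1 = False.
Pure literal: v10 appears only positively; assign v10 = True.
Branch on v2: take v2 = False.
  then v9 is forced to False.
Set v3 = True and propagate.
  then v4 is forced to False.
  then v7 is forced to False.
v6 is now unconstrained; take v6 = True.
Every clause has at least one true literal under this assignment.

v1=False, v2=False, v3=True, v4=False, v5=True, v6=True, v7=False, v8=True, v9=False, v10=True, v11=False, v12=True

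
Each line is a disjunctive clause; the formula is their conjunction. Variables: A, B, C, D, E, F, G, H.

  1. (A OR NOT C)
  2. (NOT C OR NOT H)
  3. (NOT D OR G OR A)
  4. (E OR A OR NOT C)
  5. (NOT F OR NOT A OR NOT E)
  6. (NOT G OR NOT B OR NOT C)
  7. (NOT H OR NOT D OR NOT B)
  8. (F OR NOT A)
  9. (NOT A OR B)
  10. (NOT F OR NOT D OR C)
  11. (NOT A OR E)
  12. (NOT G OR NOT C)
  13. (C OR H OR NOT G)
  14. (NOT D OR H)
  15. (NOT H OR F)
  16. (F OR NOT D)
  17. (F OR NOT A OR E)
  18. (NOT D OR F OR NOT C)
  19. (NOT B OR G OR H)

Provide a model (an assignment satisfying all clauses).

A = False, B = False, C = False, D = False, E = False, F = False, G = False, H = False

Check each clause:
  1. (A OR NOT C) — NOT C is true.
  2. (NOT H OR NOT C) — NOT H is true.
  3. (G OR A OR NOT D) — NOT D is true.
  4. (NOT C OR E OR A) — NOT C is true.
  5. (NOT A OR NOT F OR NOT E) — NOT F is true.
  6. (NOT G OR NOT B OR NOT C) — NOT G is true.
  7. (NOT B OR NOT H OR NOT D) — NOT H is true.
  8. (NOT A OR F) — NOT A is true.
  9. (B OR NOT A) — NOT A is true.
  10. (NOT D OR C OR NOT F) — NOT F is true.
  11. (NOT A OR E) — NOT A is true.
  12. (NOT G OR NOT C) — NOT G is true.
  13. (H OR C OR NOT G) — NOT G is true.
  14. (NOT D OR H) — NOT D is true.
  15. (NOT H OR F) — NOT H is true.
  16. (NOT D OR F) — NOT D is true.
  17. (E OR F OR NOT A) — NOT A is true.
  18. (F OR NOT D OR NOT C) — NOT D is true.
  19. (NOT B OR G OR H) — NOT B is true.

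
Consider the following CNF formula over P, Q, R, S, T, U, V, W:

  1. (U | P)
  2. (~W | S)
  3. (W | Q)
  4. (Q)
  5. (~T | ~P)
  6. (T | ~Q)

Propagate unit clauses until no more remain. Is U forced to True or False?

True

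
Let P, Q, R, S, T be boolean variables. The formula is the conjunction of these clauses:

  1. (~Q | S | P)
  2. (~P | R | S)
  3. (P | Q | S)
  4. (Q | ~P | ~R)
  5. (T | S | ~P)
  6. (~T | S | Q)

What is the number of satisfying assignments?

Split on P, then S.
  P=1, S=1: T free; 3 ways for (Q,R) × 2^1 = 6.
  P=1, S=0: remaining (Q,R,T) ∈ {(1,1,1)} — 1.
  P=0, S=1: Q, R, T free → 2^3 = 8.
  P=0, S=0: a clause becomes empty — 0.
Total: 6 + 1 + 8 + 0 = 15.

15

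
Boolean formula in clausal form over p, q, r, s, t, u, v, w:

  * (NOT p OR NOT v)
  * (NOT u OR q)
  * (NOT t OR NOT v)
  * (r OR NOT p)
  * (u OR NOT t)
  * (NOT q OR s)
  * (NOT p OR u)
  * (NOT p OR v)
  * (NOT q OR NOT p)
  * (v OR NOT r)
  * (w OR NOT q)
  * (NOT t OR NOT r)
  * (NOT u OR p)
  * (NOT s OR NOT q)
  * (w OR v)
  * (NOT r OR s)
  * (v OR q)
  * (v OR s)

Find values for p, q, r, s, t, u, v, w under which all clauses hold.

p=F, q=F, r=F, s=F, t=F, u=F, v=T, w=T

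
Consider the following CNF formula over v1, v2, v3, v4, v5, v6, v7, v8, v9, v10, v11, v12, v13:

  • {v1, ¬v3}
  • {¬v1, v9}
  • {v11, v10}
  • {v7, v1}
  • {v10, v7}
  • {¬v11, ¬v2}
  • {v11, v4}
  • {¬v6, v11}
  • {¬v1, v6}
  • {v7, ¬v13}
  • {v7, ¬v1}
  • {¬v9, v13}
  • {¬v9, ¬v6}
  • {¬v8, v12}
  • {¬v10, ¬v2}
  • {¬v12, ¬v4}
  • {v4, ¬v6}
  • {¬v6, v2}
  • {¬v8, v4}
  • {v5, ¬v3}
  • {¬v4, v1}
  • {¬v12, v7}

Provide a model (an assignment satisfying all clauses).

v1=F  v2=F  v3=F  v4=F  v5=F  v6=F  v7=T  v8=F  v9=F  v10=F  v11=T  v12=T  v13=F

v3 occurs only negated in the remaining clauses — set v3 = False.
Pure literal: v7 appears only positively; assign v7 = True.
Try v1 = False.
  then v4 is forced to False.
  then v11 is forced to True.
  then v2 is forced to False.
  then v6 is forced to False.
  then v8 is forced to False.
Set v9 = False and propagate.
v5, v10, v12, v13 are now unconstrained; take v5 = False, v10 = False, v12 = True, v13 = False.
Every clause has at least one true literal under this assignment.
Check each clause:
  1. {¬v3, v1} — ¬v3 is true.
  2. {¬v1, v9} — ¬v1 is true.
  3. {v11, v10} — v11 is true.
  4. {v7, v1} — v7 is true.
  5. {v10, v7} — v7 is true.
  6. {¬v11, ¬v2} — ¬v2 is true.
  7. {v11, v4} — v11 is true.
  8. {v11, ¬v6} — ¬v6 is true.
  9. {¬v1, v6} — ¬v1 is true.
  10. {¬v13, v7} — ¬v13 is true.
  11. {¬v1, v7} — ¬v1 is true.
  12. {¬v9, v13} — ¬v9 is true.
  13. {¬v9, ¬v6} — ¬v6 is true.
  14. {v12, ¬v8} — ¬v8 is true.
  15. {¬v10, ¬v2} — ¬v2 is true.
  16. {¬v4, ¬v12} — ¬v4 is true.
  17. {v4, ¬v6} — ¬v6 is true.
  18. {¬v6, v2} — ¬v6 is true.
  19. {¬v8, v4} — ¬v8 is true.
  20. {¬v3, v5} — ¬v3 is true.
  21. {¬v4, v1} — ¬v4 is true.
  22. {¬v12, v7} — v7 is true.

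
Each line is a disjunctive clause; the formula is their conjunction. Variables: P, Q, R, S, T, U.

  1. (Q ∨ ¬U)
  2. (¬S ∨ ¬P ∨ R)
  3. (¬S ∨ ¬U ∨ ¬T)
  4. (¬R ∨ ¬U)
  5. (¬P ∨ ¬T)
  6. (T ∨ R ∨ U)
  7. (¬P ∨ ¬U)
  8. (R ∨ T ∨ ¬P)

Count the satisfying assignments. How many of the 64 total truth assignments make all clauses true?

19

Case analysis on U and P:
  U=T, P=T: a clause becomes empty — 0.
  U=T, P=F: remaining (Q,R,S,T) ∈ {(T,F,F,F); (T,F,F,T); (T,F,T,F)} — 3.
  U=F, P=T: remaining (Q,R,S,T) ∈ {(F,T,F,F); (F,T,T,F); (T,T,F,F); (T,T,T,F)} — 4.
  U=F, P=F: Q, S free; 3 ways for (R,T) × 2^2 = 12.
Total: 0 + 3 + 4 + 12 = 19.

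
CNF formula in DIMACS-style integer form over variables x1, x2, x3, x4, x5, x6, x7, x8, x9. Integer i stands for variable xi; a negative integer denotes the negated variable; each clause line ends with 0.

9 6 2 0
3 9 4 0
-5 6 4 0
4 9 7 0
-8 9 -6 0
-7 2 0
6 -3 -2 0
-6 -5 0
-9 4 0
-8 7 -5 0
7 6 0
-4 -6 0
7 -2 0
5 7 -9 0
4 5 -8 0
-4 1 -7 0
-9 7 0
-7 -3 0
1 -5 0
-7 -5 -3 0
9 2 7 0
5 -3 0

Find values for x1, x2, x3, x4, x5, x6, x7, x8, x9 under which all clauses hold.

x1=T, x2=T, x3=F, x4=T, x5=T, x6=F, x7=T, x8=T, x9=T

Check each clause:
  1. (x9 \/ x2 \/ x6) — x9 is true.
  2. (x4 \/ x3 \/ x9) — x9 is true.
  3. (~x5 \/ x6 \/ x4) — x4 is true.
  4. (x7 \/ x9 \/ x4) — x9 is true.
  5. (~x6 \/ ~x8 \/ x9) — x9 is true.
  6. (~x7 \/ x2) — x2 is true.
  7. (x6 \/ ~x2 \/ ~x3) — ~x3 is true.
  8. (~x5 \/ ~x6) — ~x6 is true.
  9. (~x9 \/ x4) — x4 is true.
  10. (~x8 \/ x7 \/ ~x5) — x7 is true.
  11. (x7 \/ x6) — x7 is true.
  12. (~x4 \/ ~x6) — ~x6 is true.
  13. (x7 \/ ~x2) — x7 is true.
  14. (~x9 \/ x5 \/ x7) — x7 is true.
  15. (x5 \/ x4 \/ ~x8) — x4 is true.
  16. (x1 \/ ~x4 \/ ~x7) — x1 is true.
  17. (x7 \/ ~x9) — x7 is true.
  18. (~x7 \/ ~x3) — ~x3 is true.
  19. (x1 \/ ~x5) — x1 is true.
  20. (~x3 \/ ~x5 \/ ~x7) — ~x3 is true.
  21. (x9 \/ x2 \/ x7) — x9 is true.
  22. (~x3 \/ x5) — x5 is true.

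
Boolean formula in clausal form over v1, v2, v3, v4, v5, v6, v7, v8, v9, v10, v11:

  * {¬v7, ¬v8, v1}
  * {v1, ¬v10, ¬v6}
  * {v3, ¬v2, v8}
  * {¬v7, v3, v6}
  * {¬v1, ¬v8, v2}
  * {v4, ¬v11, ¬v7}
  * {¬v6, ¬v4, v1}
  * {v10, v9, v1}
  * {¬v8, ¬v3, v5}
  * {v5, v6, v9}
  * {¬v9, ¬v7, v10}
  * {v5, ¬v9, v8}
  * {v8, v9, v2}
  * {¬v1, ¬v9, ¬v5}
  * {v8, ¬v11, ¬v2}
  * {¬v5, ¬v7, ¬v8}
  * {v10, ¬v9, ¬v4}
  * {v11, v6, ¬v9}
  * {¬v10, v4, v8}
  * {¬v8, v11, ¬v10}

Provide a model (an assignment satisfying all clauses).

v7 occurs only negated in the remaining clauses — set v7 = False.
Branch on v1: take v1 = True.
Set v2 = True and propagate.
Branch on v3: take v3 = True.
The remaining clauses are satisfied by v4 = True, v5 = True, v6 = True, v8 = True, v9 = False, v10 = False, v11 = True.

v1 = True  v2 = True  v3 = True  v4 = True  v5 = True  v6 = True  v7 = False  v8 = True  v9 = False  v10 = False  v11 = True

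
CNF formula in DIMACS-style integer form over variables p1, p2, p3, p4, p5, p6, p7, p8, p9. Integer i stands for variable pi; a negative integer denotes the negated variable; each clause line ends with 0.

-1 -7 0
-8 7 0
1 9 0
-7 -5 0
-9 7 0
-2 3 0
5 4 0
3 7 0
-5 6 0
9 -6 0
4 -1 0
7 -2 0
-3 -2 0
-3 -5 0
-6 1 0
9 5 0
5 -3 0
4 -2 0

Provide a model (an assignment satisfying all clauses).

p1=0, p2=0, p3=0, p4=1, p5=0, p6=0, p7=1, p8=1, p9=1

Check each clause:
  1. (¬p1 ∨ ¬p7) — ¬p1 is true.
  2. (¬p8 ∨ p7) — p7 is true.
  3. (p9 ∨ p1) — p9 is true.
  4. (¬p5 ∨ ¬p7) — ¬p5 is true.
  5. (¬p9 ∨ p7) — p7 is true.
  6. (¬p2 ∨ p3) — ¬p2 is true.
  7. (p4 ∨ p5) — p4 is true.
  8. (p7 ∨ p3) — p7 is true.
  9. (¬p5 ∨ p6) — ¬p5 is true.
  10. (p9 ∨ ¬p6) — p9 is true.
  11. (p4 ∨ ¬p1) — p4 is true.
  12. (¬p2 ∨ p7) — ¬p2 is true.
  13. (¬p3 ∨ ¬p2) — ¬p3 is true.
  14. (¬p5 ∨ ¬p3) — ¬p5 is true.
  15. (¬p6 ∨ p1) — ¬p6 is true.
  16. (p5 ∨ p9) — p9 is true.
  17. (p5 ∨ ¬p3) — ¬p3 is true.
  18. (p4 ∨ ¬p2) — p4 is true.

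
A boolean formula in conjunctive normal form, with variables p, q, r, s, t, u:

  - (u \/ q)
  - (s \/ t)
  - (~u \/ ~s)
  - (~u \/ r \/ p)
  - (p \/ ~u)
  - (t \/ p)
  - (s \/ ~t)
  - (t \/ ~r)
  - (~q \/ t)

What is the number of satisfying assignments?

The models are:
  p=F q=T r=F s=T t=T u=F
  p=F q=T r=T s=T t=T u=F
  p=T q=T r=F s=T t=T u=F
  p=T q=T r=T s=T t=T u=F
Count: 4.

4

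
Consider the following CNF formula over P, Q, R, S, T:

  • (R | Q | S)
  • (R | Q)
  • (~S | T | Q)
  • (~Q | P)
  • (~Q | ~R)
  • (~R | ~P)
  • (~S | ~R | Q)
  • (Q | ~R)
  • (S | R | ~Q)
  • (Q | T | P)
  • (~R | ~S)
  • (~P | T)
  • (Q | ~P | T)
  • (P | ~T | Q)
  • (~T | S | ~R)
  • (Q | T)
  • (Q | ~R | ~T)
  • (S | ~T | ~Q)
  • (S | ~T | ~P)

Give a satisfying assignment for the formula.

P=1, Q=1, R=0, S=1, T=1

Check each clause:
  1. (Q | R | S) — Q is true.
  2. (R | Q) — Q is true.
  3. (~S | Q | T) — Q is true.
  4. (P | ~Q) — P is true.
  5. (~Q | ~R) — ~R is true.
  6. (~P | ~R) — ~R is true.
  7. (~S | ~R | Q) — Q is true.
  8. (~R | Q) — Q is true.
  9. (S | ~Q | R) — S is true.
  10. (P | Q | T) — P is true.
  11. (~R | ~S) — ~R is true.
  12. (T | ~P) — T is true.
  13. (T | ~P | Q) — Q is true.
  14. (~T | P | Q) — P is true.
  15. (~R | ~T | S) — S is true.
  16. (T | Q) — Q is true.
  17. (~R | ~T | Q) — Q is true.
  18. (~T | ~Q | S) — S is true.
  19. (~T | ~P | S) — S is true.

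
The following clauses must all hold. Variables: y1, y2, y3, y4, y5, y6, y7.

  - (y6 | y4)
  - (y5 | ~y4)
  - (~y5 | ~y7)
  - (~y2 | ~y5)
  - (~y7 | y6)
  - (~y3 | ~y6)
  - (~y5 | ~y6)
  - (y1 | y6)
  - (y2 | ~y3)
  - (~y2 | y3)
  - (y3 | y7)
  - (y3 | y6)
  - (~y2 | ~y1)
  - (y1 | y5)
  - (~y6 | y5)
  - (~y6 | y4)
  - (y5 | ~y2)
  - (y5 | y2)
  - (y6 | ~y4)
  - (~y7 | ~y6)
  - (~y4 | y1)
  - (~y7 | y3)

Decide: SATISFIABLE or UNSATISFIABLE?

y6 = True:
  propagation gives y3=False, y5=False; an empty clause results — contradiction.
y6 = False:
  propagation gives y4=True; an empty clause results — contradiction.
Every branch closes, so no satisfying assignment exists.

UNSATISFIABLE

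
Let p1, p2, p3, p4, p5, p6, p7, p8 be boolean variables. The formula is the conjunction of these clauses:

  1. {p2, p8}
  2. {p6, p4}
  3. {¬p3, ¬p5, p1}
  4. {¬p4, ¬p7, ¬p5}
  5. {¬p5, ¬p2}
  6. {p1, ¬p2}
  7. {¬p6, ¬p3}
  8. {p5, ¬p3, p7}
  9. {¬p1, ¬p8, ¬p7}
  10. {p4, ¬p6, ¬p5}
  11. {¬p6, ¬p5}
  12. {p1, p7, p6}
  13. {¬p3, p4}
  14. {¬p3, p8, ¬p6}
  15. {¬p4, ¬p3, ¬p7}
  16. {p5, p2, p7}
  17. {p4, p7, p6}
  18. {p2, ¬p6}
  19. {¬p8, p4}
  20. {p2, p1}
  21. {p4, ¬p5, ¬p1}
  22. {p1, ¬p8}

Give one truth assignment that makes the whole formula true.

Pure literal: p3 appears only negated; assign p3 = False.
Try p1 = True.
Set p2 = False and propagate.
  then p8 is forced to True.
  then p7 is forced to False.
  then p5 is forced to True.
  then p6 is forced to False.
  then p4 is forced to True.

p1 = 1, p2 = 0, p3 = 0, p4 = 1, p5 = 1, p6 = 0, p7 = 0, p8 = 1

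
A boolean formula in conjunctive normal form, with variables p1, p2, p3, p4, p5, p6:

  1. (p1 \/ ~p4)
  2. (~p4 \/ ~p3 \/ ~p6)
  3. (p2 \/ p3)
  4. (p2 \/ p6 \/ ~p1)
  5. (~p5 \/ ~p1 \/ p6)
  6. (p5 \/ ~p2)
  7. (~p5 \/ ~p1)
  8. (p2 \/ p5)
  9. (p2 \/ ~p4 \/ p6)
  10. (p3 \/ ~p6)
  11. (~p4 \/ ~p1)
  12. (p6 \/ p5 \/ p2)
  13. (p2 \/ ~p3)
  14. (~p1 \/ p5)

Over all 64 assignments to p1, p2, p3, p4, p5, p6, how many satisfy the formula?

Satisfying assignments:
  p1=0 p2=1 p3=0 p4=0 p5=1 p6=0
  p1=0 p2=1 p3=1 p4=0 p5=1 p6=0
  p1=0 p2=1 p3=1 p4=0 p5=1 p6=1
That's 3 in total.

3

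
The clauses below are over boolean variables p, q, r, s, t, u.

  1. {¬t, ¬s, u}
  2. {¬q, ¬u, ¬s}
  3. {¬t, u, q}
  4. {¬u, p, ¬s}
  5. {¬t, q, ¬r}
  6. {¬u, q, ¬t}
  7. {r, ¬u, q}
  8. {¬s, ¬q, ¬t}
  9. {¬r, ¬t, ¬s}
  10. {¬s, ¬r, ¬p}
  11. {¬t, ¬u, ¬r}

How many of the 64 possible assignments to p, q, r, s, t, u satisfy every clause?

26

Split on t, then u.
  t=1, u=1: remaining (p,q,r,s) ∈ {(0,1,0,0); (1,1,0,0)} — 2.
  t=1, u=0: remaining (p,q,r,s) ∈ {(0,1,0,0); (0,1,1,0); (1,1,0,0); (1,1,1,0)} — 4.
  t=0, u=1: p free; 3 ways for (q,r,s) × 2^1 = 6.
  t=0, u=0: q free; 7 ways for (p,r,s) × 2^1 = 14.
Total: 2 + 4 + 6 + 14 = 26.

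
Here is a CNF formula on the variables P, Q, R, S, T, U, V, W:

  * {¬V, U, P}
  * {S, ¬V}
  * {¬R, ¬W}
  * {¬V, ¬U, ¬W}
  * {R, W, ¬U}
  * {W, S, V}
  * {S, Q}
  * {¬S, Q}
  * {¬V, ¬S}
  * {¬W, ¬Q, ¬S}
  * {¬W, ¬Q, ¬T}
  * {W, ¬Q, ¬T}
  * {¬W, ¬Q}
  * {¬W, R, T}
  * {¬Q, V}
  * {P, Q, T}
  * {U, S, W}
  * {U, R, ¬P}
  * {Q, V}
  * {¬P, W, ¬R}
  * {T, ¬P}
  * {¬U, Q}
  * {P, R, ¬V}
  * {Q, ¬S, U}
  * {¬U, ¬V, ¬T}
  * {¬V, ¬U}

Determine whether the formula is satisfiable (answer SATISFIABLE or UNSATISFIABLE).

UNSATISFIABLE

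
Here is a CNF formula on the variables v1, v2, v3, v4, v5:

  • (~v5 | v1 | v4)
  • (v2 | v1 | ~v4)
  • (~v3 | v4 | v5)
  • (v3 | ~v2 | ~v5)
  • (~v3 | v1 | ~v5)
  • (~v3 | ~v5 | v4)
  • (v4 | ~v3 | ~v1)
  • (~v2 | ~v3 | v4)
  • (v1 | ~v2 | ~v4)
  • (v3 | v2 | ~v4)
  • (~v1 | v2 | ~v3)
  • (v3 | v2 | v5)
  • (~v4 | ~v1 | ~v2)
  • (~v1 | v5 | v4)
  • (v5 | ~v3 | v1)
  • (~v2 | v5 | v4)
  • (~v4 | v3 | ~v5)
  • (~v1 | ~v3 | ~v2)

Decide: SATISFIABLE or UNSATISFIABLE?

Set v1 = True and propagate.
Branch on v2: take v2 = False.
  then v3 is forced to False.
  then v4 is forced to False.
  then v5 is forced to True.
Every clause has at least one true literal under this assignment.
So v1 = True, v2 = False, v3 = False, v4 = False, v5 = True is a satisfying assignment.

SATISFIABLE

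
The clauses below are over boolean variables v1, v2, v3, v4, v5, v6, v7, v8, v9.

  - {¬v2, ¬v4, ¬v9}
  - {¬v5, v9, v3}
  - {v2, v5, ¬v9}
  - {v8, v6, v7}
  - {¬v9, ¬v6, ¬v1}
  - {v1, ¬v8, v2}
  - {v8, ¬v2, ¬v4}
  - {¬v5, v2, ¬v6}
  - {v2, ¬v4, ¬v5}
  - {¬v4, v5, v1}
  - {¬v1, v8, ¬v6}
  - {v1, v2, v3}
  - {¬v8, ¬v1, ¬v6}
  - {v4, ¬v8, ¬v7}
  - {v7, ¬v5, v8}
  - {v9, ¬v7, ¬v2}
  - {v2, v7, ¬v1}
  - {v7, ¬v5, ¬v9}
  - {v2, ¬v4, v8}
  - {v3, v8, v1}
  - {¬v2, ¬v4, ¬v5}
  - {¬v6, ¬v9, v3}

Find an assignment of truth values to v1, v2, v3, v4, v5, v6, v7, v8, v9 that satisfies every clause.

v1=0  v2=1  v3=1  v4=0  v5=0  v6=1  v7=0  v8=0  v9=1

v3 occurs only positively in the remaining clauses — set v3 = True.
Set v1 = False and propagate.
The remaining clauses are satisfied by v2 = True, v4 = False, v5 = False, v6 = True, v7 = False, v8 = False, v9 = True.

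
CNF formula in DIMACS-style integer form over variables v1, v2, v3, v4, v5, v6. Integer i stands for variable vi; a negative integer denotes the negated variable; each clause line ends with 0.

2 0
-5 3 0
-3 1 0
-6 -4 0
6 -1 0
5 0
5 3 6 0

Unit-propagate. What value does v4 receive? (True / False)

Unit clause (v2) sets v2 = True.
(v5) stands alone — v5 = True.
(v3 | ~v5) with v5 = True leaves only v3, so v3 = True.
From (v1 | ~v3) and v3 = True: v1 = True.
(v6 | ~v1) with v1 = True leaves only v6, so v6 = True.
In (~v4 | ~v6), ~v6 is now false; ~v4 must hold, so v4 = False.

False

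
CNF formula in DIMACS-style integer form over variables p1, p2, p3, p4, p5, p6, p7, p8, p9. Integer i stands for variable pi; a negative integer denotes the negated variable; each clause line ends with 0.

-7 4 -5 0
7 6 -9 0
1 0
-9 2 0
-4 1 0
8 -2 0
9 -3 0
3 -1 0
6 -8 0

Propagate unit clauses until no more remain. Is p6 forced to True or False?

(p1) stands alone — p1 = True.
(¬p1 ∨ p3) with p1 = True leaves only p3, so p3 = True.
(¬p3 ∨ p9): since p3 = True, the clause reduces to (p9). p9 = True.
In (¬p9 ∨ p2), ¬p9 is now false; p2 must hold, so p2 = True.
(¬p2 ∨ p8): since p2 = True, the clause reduces to (p8). p8 = True.
(p6 ∨ ¬p8) with p8 = True leaves only p6, so p6 = True.

True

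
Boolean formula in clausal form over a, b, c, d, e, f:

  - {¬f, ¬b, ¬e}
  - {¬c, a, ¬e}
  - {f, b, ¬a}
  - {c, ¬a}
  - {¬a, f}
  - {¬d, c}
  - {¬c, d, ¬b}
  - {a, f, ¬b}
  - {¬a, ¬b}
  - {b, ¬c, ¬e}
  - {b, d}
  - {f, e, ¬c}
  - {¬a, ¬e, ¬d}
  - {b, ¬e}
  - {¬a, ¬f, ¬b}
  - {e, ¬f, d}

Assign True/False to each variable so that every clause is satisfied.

a = 0, b = 1, c = 1, d = 1, e = 0, f = 1

Branch on a: take a = False.
Set b = True and propagate.
  then f is forced to True.
  then e is forced to False.
  then d is forced to True.
  then c is forced to True.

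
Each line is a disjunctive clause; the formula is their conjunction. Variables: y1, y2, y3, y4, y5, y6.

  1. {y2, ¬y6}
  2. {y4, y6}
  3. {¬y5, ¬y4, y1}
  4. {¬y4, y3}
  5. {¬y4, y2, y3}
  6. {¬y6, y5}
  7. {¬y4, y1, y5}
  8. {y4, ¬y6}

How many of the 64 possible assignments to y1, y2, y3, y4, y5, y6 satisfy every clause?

5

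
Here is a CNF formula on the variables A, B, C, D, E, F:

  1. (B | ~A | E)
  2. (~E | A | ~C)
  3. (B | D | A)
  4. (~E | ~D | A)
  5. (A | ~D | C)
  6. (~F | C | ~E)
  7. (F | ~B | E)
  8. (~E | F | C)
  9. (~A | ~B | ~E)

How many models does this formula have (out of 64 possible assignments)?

Split on E, then A.
  E=1, A=1: remaining (B,C,D,F) ∈ {(0,1,0,0); (0,1,0,1); (0,1,1,0); (0,1,1,1)} — 4.
  E=1, A=0: a clause becomes empty — 0.
  E=0, A=1: remaining (B,C,D,F) ∈ {(1,0,0,1); (1,0,1,1); (1,1,0,1); (1,1,1,1)} — 4.
  E=0, A=0: 5 of the 16 assignments to (B,C,D,F) work.
Total: 4 + 0 + 4 + 5 = 13.

13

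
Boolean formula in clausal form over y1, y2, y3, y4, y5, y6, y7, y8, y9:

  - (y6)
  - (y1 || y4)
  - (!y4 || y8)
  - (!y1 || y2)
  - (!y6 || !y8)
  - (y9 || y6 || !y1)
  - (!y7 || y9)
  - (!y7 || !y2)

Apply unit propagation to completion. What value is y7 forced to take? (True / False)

False

(y6) is a unit clause: y6 = True.
(!y8 || !y6) with y6 = True leaves only !y8, so y8 = False.
From (y8 || !y4) and y8 = False: y4 = False.
In (y1 || y4), y4 is now false; y1 must hold, so y1 = True.
In (!y1 || y2), !y1 is now false; y2 must hold, so y2 = True.
From (!y2 || !y7) and y2 = True: y7 = False.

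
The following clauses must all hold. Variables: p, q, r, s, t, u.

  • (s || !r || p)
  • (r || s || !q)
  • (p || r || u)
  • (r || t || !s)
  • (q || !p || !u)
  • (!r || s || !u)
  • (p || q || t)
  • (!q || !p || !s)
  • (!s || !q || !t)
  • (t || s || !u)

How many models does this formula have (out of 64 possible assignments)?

Split on s, then p.
  s=T, p=T: remaining (q,r,t,u) ∈ {(F,F,T,F); (F,T,F,F); (F,T,T,F)} — 3.
  s=T, p=F: 5 of the 16 assignments to (q,r,t,u) work.
  s=F, p=T: t free; 3 ways for (q,r,u) × 2^1 = 6.
  s=F, p=F: remaining (q,r,t,u) ∈ {(F,F,T,T)} — 1.
Total: 3 + 5 + 6 + 1 = 15.

15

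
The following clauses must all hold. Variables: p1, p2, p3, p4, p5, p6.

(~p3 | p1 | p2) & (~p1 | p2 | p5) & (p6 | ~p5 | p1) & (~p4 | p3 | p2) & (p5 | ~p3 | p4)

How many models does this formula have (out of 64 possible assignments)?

Split on p1, then p2.
  p1=1, p2=1: p6 free; 7 ways for (p3,p4,p5) × 2^1 = 14.
  p1=1, p2=0: p6 free; 3 ways for (p3,p4,p5) × 2^1 = 6.
  p1=0, p2=1: 10 of the 16 assignments to (p3,p4,p5,p6) work.
  p1=0, p2=0: remaining (p3,p4,p5,p6) ∈ {(0,0,0,0); (0,0,0,1); (0,0,1,1)} — 3.
Total: 14 + 6 + 10 + 3 = 33.

33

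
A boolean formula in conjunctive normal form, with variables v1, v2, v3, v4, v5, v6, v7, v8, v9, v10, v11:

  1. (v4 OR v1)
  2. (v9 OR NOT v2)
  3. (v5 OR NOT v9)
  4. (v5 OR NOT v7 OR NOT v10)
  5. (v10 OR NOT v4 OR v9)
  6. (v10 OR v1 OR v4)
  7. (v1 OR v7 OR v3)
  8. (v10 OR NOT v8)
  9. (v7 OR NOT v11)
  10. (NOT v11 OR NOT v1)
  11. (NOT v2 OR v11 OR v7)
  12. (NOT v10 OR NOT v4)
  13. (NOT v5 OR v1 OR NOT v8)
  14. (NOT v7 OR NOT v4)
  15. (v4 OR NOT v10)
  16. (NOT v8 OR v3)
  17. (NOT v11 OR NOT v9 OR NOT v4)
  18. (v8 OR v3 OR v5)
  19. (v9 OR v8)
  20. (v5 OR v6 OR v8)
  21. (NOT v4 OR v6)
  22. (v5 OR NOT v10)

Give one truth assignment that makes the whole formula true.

v1=T, v2=F, v3=T, v4=F, v5=T, v6=T, v7=F, v8=F, v9=T, v10=F, v11=F

Pure literal: v2 appears only negated; assign v2 = False.
v3 occurs only positively in the remaining clauses — set v3 = True.
Set v1 = True and propagate.
  then v11 is forced to False.
Try v4 = False.
  then v10 is forced to False.
  then v8 is forced to False.
  then v9 is forced to True.
  then v5 is forced to True.
v6, v7 are now unconstrained; take v6 = True, v7 = False.
Every clause has at least one true literal under this assignment.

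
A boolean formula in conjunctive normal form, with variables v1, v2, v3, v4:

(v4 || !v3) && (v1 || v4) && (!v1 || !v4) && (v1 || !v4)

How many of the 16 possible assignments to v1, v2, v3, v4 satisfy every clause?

2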